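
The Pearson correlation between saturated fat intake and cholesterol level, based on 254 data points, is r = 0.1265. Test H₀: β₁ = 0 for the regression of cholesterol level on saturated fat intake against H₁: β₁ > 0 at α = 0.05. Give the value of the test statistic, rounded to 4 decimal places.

t = 2.0244

t = r·√(n − 2)/√(1 − r²) = 0.1265·√252/√0.983998 = 2.0244.
df = n − 2 = 252.
One-sided p ≈ 0.0220, which is < 0.05, so reject H₀.
There is evidence of a linear association between saturated fat intake and cholesterol level.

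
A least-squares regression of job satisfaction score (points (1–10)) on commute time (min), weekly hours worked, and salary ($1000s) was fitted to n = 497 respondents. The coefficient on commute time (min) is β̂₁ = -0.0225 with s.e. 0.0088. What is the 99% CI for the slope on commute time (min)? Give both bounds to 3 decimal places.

(-0.045, 0.000)

df = n − k − 1 = 497 − 3 − 1 = 493.
t* = t_{0.005, 493} = 2.585838.
Margin = t* × SE = 2.585838 × 0.0088 = 0.02276.
CI: -0.0225 ± 0.02276 → (-0.045, 0.000).
With 99% confidence, each one-unit increase in commute time (min) is associated with a change of between -0.045 and 0.000 points (1–10) in job satisfaction score, holding the other predictors fixed.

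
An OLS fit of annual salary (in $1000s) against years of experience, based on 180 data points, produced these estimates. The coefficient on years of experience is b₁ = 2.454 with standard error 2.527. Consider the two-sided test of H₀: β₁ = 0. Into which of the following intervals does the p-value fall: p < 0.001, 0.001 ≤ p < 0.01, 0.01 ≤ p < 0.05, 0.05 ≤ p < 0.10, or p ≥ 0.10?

t = 2.454 / 2.527 = 0.971.
df = n − 2 = 180 − 2 = 178.
Two-sided p = 2·P(T_{178} > |t|) ≈ 0.3328.
So p ≥ 0.10.

p ≥ 0.10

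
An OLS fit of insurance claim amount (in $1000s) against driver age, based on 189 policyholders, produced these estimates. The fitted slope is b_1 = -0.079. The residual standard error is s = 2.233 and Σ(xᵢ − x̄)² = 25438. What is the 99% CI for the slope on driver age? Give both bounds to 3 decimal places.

SE(b_1) = s/√Sₓₓ = 2.233/√25438 = 0.0140006.
df = n − 2 = 187.
t* = t_{0.005, 187} = 2.602376.
Margin = t* × SE = 2.602376 × 0.0140006 = 0.03643.
CI: -0.079 ± 0.03643 → (-0.115, -0.043).
With 99% confidence, each one-unit increase in driver age is associated with a change of between -0.115 and -0.043 $1000s in insurance claim amount.

(-0.115, -0.043)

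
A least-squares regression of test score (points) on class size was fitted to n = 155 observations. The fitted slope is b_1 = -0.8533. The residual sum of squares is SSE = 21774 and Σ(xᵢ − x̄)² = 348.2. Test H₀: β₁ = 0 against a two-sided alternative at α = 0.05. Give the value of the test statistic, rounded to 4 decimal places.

t = -1.3347

MSE = SSE/(n − 2) = 21774/153 = 142.314.
SE(b_1) = √(MSE/Sₓₓ) = √(142.314/348.2) = 0.639306.
t = -0.8533 / 0.639306 = -1.3347.
df = n − 2 = 153.
Two-sided p ≈ 0.1839, which is ≥ 0.05, so fail to reject H₀.
The data do not give significant evidence of an association between class size and test score.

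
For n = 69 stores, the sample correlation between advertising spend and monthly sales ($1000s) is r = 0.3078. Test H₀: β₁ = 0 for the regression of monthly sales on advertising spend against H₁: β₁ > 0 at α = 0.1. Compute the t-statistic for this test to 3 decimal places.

t = 2.648

t = r·√(n − 2)/√(1 − r²) = 0.3078·√67/√0.905259 = 2.648.
df = n − 2 = 67.
One-sided p ≈ 0.0050, which is < 0.1, so reject H₀.
There is evidence of a linear association between advertising spend and monthly sales.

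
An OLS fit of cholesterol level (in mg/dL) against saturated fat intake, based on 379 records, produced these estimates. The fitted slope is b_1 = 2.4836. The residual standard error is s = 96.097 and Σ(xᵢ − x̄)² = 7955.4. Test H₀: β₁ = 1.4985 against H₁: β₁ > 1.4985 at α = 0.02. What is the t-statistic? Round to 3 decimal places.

t = 0.914

SE(b_1) = s/√Sₓₓ = 96.097/√7955.4 = 1.0774.
t = (2.4836 − 1.4985) / 1.0774 = 0.914.
df = n − 2 = 377.
One-sided p ≈ 0.1806, which is ≥ 0.02, so fail to reject H₀.
The data do not give significant evidence that the true slope on saturated fat intake exceeds 1.4985 mg/dL per unit.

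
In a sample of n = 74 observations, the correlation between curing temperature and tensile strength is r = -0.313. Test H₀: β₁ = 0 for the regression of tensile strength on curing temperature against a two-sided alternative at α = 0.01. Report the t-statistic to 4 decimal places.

t = r·√(n − 2)/√(1 − r²) = -0.313·√72/√0.902031 = -2.7964.
df = n − 2 = 72.
Two-sided p ≈ 0.0066, which is < 0.01, so reject H₀.
There is evidence of a linear association between curing temperature and tensile strength.

t = -2.7964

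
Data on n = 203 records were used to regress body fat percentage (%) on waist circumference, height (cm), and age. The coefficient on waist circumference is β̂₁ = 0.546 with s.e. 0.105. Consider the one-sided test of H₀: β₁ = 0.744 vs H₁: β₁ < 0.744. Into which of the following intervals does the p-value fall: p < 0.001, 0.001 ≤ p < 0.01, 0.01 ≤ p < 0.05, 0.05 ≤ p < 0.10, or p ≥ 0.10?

0.01 ≤ p < 0.05

t = (0.546 − 0.744) / 0.105 = -1.886.
df = n − k − 1 = 203 − 3 − 1 = 199.
One-sided p = P(T_{199} < t) ≈ 0.0304.
So 0.01 ≤ p < 0.05.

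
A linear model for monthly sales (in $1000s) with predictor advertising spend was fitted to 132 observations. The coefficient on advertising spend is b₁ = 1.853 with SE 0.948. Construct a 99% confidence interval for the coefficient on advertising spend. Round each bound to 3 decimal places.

(-0.625, 4.331)

df = n − 2 = 132 − 2 = 130.
t* = t_{0.005, 130} = 2.614177.
Margin = t* × SE = 2.614177 × 0.948 = 2.47824.
CI: 1.853 ± 2.47824 → (-0.625, 4.331).
With 99% confidence, each one-unit increase in advertising spend is associated with a change of between -0.625 and 4.331 $1000s in monthly sales.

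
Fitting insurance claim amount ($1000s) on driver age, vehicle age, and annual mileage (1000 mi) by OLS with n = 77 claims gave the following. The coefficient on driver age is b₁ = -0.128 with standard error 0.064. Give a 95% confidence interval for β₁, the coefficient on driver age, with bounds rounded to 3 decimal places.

(-0.256, 0.000)

df = n − k − 1 = 77 − 3 − 1 = 73.
t* = t_{0.025, 73} = 1.992997.
Margin = t* × SE = 1.992997 × 0.064 = 0.12755.
CI: -0.128 ± 0.12755 → (-0.256, 0.000).
With 95% confidence, each one-unit increase in driver age is associated with a change of between -0.256 and 0.000 $1000s in insurance claim amount, holding the other predictors fixed.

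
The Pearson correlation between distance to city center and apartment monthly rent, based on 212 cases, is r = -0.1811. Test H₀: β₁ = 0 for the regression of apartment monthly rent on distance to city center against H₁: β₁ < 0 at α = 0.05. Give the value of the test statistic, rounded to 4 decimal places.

t = r·√(n − 2)/√(1 − r²) = -0.1811·√210/√0.967203 = -2.6685.
df = n − 2 = 210.
One-sided p ≈ 0.0041, which is < 0.05, so reject H₀.
There is evidence of a linear association between distance to city center and apartment monthly rent.

t = -2.6685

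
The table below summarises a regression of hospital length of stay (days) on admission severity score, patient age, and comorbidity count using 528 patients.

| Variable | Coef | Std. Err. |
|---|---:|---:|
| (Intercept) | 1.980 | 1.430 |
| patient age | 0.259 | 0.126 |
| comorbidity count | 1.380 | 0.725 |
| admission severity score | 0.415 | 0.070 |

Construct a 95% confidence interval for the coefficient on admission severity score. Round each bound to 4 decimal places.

Read off: b = 0.415, SE = 0.070 for admission severity score.
df = n − k − 1 = 528 − 3 − 1 = 524.
t* = t_{0.025, 524} = 1.964502.
Margin = t* × SE = 1.964502 × 0.070 = 0.137515.
CI: 0.415 ± 0.137515 → (0.2775, 0.5525).

(0.2775, 0.5525)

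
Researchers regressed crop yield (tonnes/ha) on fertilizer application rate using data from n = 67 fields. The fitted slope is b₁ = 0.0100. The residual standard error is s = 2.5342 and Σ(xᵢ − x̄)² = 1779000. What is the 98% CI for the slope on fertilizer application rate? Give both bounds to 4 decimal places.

(0.0055, 0.0145)

SE(b₁) = s/√Sₓₓ = 2.5342/√1779000 = 0.0019.
df = n − 2 = 65.
t* = t_{0.01, 65} = 2.385097.
Margin = t* × SE = 2.385097 × 0.0019 = 0.004532.
CI: 0.0100 ± 0.004532 → (0.0055, 0.0145).
With 98% confidence, each one-unit increase in fertilizer application rate is associated with a change of between 0.0055 and 0.0145 tonnes/ha in crop yield.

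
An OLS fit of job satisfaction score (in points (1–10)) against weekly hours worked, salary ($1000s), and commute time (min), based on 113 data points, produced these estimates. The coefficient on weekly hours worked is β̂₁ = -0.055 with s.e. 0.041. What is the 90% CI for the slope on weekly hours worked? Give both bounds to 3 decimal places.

df = n − k − 1 = 113 − 3 − 1 = 109.
t* = t_{0.05, 109} = 1.658953.
Margin = t* × SE = 1.658953 × 0.041 = 0.06802.
CI: -0.055 ± 0.06802 → (-0.123, 0.013).
With 90% confidence, each one-unit increase in weekly hours worked is associated with a change of between -0.123 and 0.013 points (1–10) in job satisfaction score, holding the other predictors fixed.

(-0.123, 0.013)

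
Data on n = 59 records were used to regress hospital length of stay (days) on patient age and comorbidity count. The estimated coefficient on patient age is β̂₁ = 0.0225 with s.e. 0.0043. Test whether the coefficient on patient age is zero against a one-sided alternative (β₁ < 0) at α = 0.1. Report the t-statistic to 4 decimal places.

t = 5.2326

H₀: β₁ = 0 vs H₁: β₁ < 0.
t = (β̂₁ − β₁⁰)/SE = 0.0225 / 0.0043 = 5.2326.
df = n − k − 1 = 59 − 2 − 1 = 56.
One-sided p ≈ 1.0000, which is ≥ 0.1, so fail to reject H₀.
The data do not give significant evidence that the true slope on patient age is negative, holding the other predictors fixed.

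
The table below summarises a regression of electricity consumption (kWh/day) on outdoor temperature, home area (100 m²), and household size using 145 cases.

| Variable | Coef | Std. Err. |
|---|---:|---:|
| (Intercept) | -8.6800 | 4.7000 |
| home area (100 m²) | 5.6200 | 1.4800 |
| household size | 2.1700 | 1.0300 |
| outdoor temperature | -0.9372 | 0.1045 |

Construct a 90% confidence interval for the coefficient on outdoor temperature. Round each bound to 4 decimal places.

Read off: b = -0.9372, SE = 0.1045 for outdoor temperature.
df = n − k − 1 = 145 − 3 − 1 = 141.
t* = t_{0.05, 141} = 1.655732.
Margin = t* × SE = 1.655732 × 0.1045 = 0.173024.
CI: -0.9372 ± 0.173024 → (-1.1102, -0.7642).

(-1.1102, -0.7642)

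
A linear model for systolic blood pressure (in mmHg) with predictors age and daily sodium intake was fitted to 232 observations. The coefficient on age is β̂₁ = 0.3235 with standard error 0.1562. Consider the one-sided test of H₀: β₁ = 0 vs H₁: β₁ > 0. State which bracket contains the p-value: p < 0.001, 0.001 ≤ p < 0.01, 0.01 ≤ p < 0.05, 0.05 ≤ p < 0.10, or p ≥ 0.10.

t = 0.3235 / 0.1562 = 2.071.
df = n − k − 1 = 232 − 2 − 1 = 229.
One-sided p = P(T_{229} > t) ≈ 0.0197.
So 0.01 ≤ p < 0.05.

0.01 ≤ p < 0.05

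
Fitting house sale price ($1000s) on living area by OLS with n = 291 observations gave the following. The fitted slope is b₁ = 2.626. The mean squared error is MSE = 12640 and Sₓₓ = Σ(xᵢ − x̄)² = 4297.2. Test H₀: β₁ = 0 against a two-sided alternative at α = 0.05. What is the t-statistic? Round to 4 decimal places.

SE(b₁) = √(MSE/Sₓₓ) = √(12640/4297.2) = 1.71507.
t = 2.626 / 1.71507 = 1.5311.
df = n − 2 = 289.
Two-sided p ≈ 0.1268, which is ≥ 0.05, so fail to reject H₀.
The data do not give significant evidence of an association between living area and house sale price.

t = 1.5311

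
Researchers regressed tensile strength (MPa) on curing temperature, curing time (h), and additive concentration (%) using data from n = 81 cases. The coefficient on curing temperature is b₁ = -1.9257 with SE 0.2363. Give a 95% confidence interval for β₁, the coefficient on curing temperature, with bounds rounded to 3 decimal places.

df = n − k − 1 = 81 − 3 − 1 = 77.
t* = t_{0.025, 77} = 1.991254.
Margin = t* × SE = 1.991254 × 0.2363 = 0.47053.
CI: -1.9257 ± 0.47053 → (-2.396, -1.455).
With 95% confidence, each one-unit increase in curing temperature is associated with a change of between -2.396 and -1.455 MPa in tensile strength, holding the other predictors fixed.

(-2.396, -1.455)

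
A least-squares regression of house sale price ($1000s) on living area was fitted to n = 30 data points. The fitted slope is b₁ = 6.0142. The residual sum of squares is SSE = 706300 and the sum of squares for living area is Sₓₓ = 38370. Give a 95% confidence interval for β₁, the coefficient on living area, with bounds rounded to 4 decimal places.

MSE = SSE/(n − 2) = 706300/28 = 25225.
SE(b₁) = √(MSE/Sₓₓ) = √(25225/38370) = 0.810811.
df = n − 2 = 28.
t* = t_{0.025, 28} = 2.048407.
Margin = t* × SE = 2.048407 × 0.810811 = 1.660871.
CI: 6.0142 ± 1.660871 → (4.3533, 7.6751).
With 95% confidence, each one-unit increase in living area is associated with a change of between 4.3533 and 7.6751 $1000s in house sale price.

(4.3533, 7.6751)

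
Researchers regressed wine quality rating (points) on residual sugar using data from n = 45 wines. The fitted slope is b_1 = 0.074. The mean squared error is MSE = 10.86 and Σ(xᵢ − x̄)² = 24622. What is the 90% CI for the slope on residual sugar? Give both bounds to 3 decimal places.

(0.039, 0.109)

SE(b_1) = √(MSE/Sₓₓ) = √(10.86/24622) = 0.0210016.
df = n − 2 = 43.
t* = t_{0.05, 43} = 1.681071.
Margin = t* × SE = 1.681071 × 0.0210016 = 0.03531.
CI: 0.074 ± 0.03531 → (0.039, 0.109).
With 90% confidence, each one-unit increase in residual sugar is associated with a change of between 0.039 and 0.109 points in wine quality rating.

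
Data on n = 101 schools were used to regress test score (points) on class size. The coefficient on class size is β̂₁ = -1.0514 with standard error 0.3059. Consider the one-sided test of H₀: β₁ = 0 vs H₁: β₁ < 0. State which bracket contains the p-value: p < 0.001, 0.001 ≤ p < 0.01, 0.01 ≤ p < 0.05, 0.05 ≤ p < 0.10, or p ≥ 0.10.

p < 0.001

t = -1.0514 / 0.3059 = -3.437.
df = n − 2 = 101 − 2 = 99.
One-sided p = P(T_{99} < t) ≈ 0.0004.
So p < 0.001.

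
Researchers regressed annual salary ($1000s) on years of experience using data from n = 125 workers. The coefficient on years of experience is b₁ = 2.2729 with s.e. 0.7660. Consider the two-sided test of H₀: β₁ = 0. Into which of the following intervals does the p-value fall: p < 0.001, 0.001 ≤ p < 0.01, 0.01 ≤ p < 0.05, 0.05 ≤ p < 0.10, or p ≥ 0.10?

t = 2.2729 / 0.7660 = 2.967.
df = n − 2 = 125 − 2 = 123.
Two-sided p = 2·P(T_{123} > |t|) ≈ 0.0036.
So 0.001 ≤ p < 0.01.

0.001 ≤ p < 0.01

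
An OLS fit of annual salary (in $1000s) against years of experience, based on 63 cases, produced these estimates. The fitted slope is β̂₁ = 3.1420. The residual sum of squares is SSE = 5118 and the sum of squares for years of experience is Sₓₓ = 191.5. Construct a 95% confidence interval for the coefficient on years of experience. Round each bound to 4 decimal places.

MSE = SSE/(n − 2) = 5118/61 = 83.9016.
SE(β̂₁) = √(MSE/Sₓₓ) = √(83.9016/191.5) = 0.661913.
df = n − 2 = 61.
t* = t_{0.025, 61} = 1.999624.
Margin = t* × SE = 1.999624 × 0.661913 = 1.323577.
CI: 3.1420 ± 1.323577 → (1.8184, 4.4656).
With 95% confidence, each one-unit increase in years of experience is associated with a change of between 1.8184 and 4.4656 $1000s in annual salary.

(1.8184, 4.4656)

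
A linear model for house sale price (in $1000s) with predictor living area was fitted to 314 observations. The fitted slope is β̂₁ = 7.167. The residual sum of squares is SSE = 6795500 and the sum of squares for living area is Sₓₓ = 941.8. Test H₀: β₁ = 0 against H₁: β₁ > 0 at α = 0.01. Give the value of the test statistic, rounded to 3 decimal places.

t = 1.490

MSE = SSE/(n − 2) = 6795500/312 = 21780.4.
SE(β̂₁) = √(MSE/Sₓₓ) = √(21780.4/941.8) = 4.80899.
t = 7.167 / 4.80899 = 1.490.
df = n − 2 = 312.
One-sided p ≈ 0.0686, which is ≥ 0.01, so fail to reject H₀.
The data do not give significant evidence that the true slope on living area is positive.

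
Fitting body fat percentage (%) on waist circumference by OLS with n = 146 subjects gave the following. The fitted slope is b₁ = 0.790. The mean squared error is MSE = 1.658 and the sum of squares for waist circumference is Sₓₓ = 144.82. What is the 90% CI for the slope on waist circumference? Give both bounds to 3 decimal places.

SE(b₁) = √(MSE/Sₓₓ) = √(1.658/144.82) = 0.106999.
df = n − 2 = 144.
t* = t_{0.05, 144} = 1.655504.
Margin = t* × SE = 1.655504 × 0.106999 = 0.17714.
CI: 0.790 ± 0.17714 → (0.613, 0.967).
With 90% confidence, each one-unit increase in waist circumference is associated with a change of between 0.613 and 0.967 % in body fat percentage.

(0.613, 0.967)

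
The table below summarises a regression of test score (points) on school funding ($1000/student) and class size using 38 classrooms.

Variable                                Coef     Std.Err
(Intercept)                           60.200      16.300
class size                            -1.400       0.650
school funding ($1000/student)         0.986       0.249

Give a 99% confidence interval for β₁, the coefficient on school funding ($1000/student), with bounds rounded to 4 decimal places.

(0.3078, 1.6642)

Read off: b = 0.986, SE = 0.249 for school funding ($1000/student).
df = n − k − 1 = 38 − 2 − 1 = 35.
t* = t_{0.005, 35} = 2.723806.
Margin = t* × SE = 2.723806 × 0.249 = 0.678228.
CI: 0.986 ± 0.678228 → (0.3078, 1.6642).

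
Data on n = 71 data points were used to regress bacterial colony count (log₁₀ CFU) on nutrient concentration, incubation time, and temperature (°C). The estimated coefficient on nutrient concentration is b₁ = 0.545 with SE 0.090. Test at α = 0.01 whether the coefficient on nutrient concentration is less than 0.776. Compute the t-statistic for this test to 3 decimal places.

H₀: β₁ = 0.776 vs H₁: β₁ < 0.776.
t = (b₁ − β₁⁰)/SE = (0.545 − 0.776) / 0.090 = -2.567.
df = n − k − 1 = 71 − 3 − 1 = 67.
One-sided p ≈ 0.0063, which is < 0.01, so reject H₀.
There is evidence that the true slope on nutrient concentration is below 0.776 log₁₀ CFU per unit, holding the other predictors fixed.

t = -2.567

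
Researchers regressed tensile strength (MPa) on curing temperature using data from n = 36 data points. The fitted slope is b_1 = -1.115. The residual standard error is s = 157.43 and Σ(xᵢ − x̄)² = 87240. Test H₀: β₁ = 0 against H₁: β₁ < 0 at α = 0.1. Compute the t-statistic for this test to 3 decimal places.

SE(b_1) = s/√Sₓₓ = 157.43/√87240 = 0.533003.
t = -1.115 / 0.533003 = -2.092.
df = n − 2 = 34.
One-sided p ≈ 0.0220, which is < 0.1, so reject H₀.
There is evidence that the true slope on curing temperature is negative.

t = -2.092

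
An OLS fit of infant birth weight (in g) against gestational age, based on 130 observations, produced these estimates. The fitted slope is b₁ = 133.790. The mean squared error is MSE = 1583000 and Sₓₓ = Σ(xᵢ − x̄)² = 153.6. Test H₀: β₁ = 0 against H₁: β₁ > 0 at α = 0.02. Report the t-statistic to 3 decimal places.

t = 1.318

SE(b₁) = √(MSE/Sₓₓ) = √(1.583e+06/153.6) = 101.518.
t = 133.790 / 101.518 = 1.318.
df = n − 2 = 128.
One-sided p ≈ 0.0949, which is ≥ 0.02, so fail to reject H₀.
The data do not give significant evidence that the true slope on gestational age is positive.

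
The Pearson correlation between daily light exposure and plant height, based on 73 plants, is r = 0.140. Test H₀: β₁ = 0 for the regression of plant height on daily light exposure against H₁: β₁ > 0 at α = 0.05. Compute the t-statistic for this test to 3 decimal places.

t = 1.191

t = r·√(n − 2)/√(1 − r²) = 0.140·√71/√0.9804 = 1.191.
df = n − 2 = 71.
One-sided p ≈ 0.1187, which is ≥ 0.05, so fail to reject H₀.
The data do not give significant evidence of a linear association between daily light exposure and plant height.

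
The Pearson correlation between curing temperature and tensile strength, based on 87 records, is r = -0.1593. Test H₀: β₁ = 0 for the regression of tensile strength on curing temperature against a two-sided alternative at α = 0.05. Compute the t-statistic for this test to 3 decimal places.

t = r·√(n − 2)/√(1 − r²) = -0.1593·√85/√0.974624 = -1.488.
df = n − 2 = 85.
Two-sided p ≈ 0.1405, which is ≥ 0.05, so fail to reject H₀.
The data do not give significant evidence of a linear association between curing temperature and tensile strength.

t = -1.488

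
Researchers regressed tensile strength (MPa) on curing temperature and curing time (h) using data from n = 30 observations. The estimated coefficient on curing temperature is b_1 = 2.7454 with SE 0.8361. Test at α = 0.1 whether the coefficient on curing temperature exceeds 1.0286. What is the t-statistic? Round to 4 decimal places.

H₀: β₁ = 1.0286 vs H₁: β₁ > 1.0286.
t = (b_1 − β₁⁰)/SE = (2.7454 − 1.0286) / 0.8361 = 2.0533.
df = n − k − 1 = 30 − 2 − 1 = 27.
One-sided p ≈ 0.0249, which is < 0.1, so reject H₀.
There is evidence that the true slope on curing temperature exceeds 1.0286 MPa per unit, holding the other predictors fixed.

t = 2.0533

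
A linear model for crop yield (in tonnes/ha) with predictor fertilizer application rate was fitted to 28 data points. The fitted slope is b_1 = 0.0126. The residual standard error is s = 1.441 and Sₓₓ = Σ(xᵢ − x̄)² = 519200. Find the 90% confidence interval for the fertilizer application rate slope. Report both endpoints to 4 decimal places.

SE(b_1) = s/√Sₓₓ = 1.441/√519200 = 0.00199985.
df = n − 2 = 26.
t* = t_{0.05, 26} = 1.705618.
Margin = t* × SE = 1.705618 × 0.00199985 = 0.003411.
CI: 0.0126 ± 0.003411 → (0.0092, 0.0160).
With 90% confidence, each one-unit increase in fertilizer application rate is associated with a change of between 0.0092 and 0.0160 tonnes/ha in crop yield.

(0.0092, 0.0160)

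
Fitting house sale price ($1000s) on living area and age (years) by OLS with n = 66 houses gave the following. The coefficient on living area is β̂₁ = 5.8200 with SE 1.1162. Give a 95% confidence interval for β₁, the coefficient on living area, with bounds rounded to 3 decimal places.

(3.589, 8.051)

df = n − k − 1 = 66 − 2 − 1 = 63.
t* = t_{0.025, 63} = 1.998341.
Margin = t* × SE = 1.998341 × 1.1162 = 2.23055.
CI: 5.8200 ± 2.23055 → (3.589, 8.051).
With 95% confidence, each one-unit increase in living area is associated with a change of between 3.589 and 8.051 $1000s in house sale price, holding the other predictors fixed.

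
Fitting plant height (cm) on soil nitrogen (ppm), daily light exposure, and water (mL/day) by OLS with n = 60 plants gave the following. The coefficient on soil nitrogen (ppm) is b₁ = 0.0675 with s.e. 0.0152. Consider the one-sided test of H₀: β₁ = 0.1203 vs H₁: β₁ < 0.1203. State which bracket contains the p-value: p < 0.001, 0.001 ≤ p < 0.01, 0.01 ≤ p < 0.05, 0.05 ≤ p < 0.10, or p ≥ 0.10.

p < 0.001

t = (0.0675 − 0.1203) / 0.0152 = -3.474.
df = n − k − 1 = 60 − 3 − 1 = 56.
One-sided p = P(T_{56} < t) ≈ 0.0005.
So p < 0.001.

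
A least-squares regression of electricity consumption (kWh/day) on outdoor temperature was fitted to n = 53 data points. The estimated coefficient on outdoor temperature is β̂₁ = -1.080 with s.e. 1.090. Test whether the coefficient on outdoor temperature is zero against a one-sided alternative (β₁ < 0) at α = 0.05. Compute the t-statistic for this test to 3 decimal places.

H₀: β₁ = 0 vs H₁: β₁ < 0.
t = (β̂₁ − β₁⁰)/SE = -1.080 / 1.090 = -0.991.
df = n − 2 = 53 − 2 = 51.
One-sided p ≈ 0.1632, which is ≥ 0.05, so fail to reject H₀.
The data do not give significant evidence that the true slope on outdoor temperature is negative.

t = -0.991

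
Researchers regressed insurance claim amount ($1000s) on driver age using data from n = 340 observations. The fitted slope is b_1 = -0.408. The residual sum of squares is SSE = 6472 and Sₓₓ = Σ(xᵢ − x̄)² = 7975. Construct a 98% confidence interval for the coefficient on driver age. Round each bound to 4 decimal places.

(-0.5225, -0.2935)

MSE = SSE/(n − 2) = 6472/338 = 19.1479.
SE(b_1) = √(MSE/Sₓₓ) = √(19.1479/7975) = 0.0489999.
df = n − 2 = 338.
t* = t_{0.01, 338} = 2.337431.
Margin = t* × SE = 2.337431 × 0.0489999 = 0.114534.
CI: -0.408 ± 0.114534 → (-0.5225, -0.2935).
With 98% confidence, each one-unit increase in driver age is associated with a change of between -0.5225 and -0.2935 $1000s in insurance claim amount.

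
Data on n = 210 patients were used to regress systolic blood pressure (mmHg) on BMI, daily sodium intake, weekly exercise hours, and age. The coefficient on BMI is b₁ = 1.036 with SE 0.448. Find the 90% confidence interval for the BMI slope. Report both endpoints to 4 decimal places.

(0.2958, 1.7762)

df = n − k − 1 = 210 − 4 − 1 = 205.
t* = t_{0.05, 205} = 1.652321.
Margin = t* × SE = 1.652321 × 0.448 = 0.740240.
CI: 1.036 ± 0.740240 → (0.2958, 1.7762).
With 90% confidence, each one-unit increase in BMI is associated with a change of between 0.2958 and 1.7762 mmHg in systolic blood pressure, holding the other predictors fixed.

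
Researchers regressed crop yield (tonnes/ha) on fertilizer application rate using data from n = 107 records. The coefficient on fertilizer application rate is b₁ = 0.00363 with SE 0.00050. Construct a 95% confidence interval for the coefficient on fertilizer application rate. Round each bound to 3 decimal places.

(0.003, 0.005)

df = n − 2 = 107 − 2 = 105.
t* = t_{0.025, 105} = 1.982815.
Margin = t* × SE = 1.982815 × 0.00050 = 0.00099.
CI: 0.00363 ± 0.00099 → (0.003, 0.005).
With 95% confidence, each one-unit increase in fertilizer application rate is associated with a change of between 0.003 and 0.005 tonnes/ha in crop yield.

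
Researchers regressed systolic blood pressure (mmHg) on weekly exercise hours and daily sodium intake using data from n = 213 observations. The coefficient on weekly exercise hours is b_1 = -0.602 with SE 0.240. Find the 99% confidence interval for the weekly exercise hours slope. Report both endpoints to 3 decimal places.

df = n − k − 1 = 213 − 2 − 1 = 210.
t* = t_{0.005, 210} = 2.599443.
Margin = t* × SE = 2.599443 × 0.240 = 0.62387.
CI: -0.602 ± 0.62387 → (-1.226, 0.022).
With 99% confidence, each one-unit increase in weekly exercise hours is associated with a change of between -1.226 and 0.022 mmHg in systolic blood pressure, holding the other predictors fixed.

(-1.226, 0.022)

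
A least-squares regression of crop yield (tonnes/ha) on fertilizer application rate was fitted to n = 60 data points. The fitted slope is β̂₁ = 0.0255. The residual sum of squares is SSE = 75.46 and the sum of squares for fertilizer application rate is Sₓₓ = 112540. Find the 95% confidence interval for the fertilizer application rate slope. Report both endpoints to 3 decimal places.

(0.019, 0.032)

MSE = SSE/(n − 2) = 75.46/58 = 1.30103.
SE(β̂₁) = √(MSE/Sₓₓ) = √(1.30103/112540) = 0.00340009.
df = n − 2 = 58.
t* = t_{0.025, 58} = 2.001717.
Margin = t* × SE = 2.001717 × 0.00340009 = 0.00681.
CI: 0.0255 ± 0.00681 → (0.019, 0.032).
With 95% confidence, each one-unit increase in fertilizer application rate is associated with a change of between 0.019 and 0.032 tonnes/ha in crop yield.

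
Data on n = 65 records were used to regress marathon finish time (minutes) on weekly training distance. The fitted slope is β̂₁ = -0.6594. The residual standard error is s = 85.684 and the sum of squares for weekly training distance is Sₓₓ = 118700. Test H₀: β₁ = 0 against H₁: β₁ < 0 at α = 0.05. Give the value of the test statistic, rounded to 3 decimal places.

t = -2.651

SE(β̂₁) = s/√Sₓₓ = 85.684/√118700 = 0.248699.
t = -0.6594 / 0.248699 = -2.651.
df = n − 2 = 63.
One-sided p ≈ 0.0051, which is < 0.05, so reject H₀.
There is evidence that the true slope on weekly training distance is negative.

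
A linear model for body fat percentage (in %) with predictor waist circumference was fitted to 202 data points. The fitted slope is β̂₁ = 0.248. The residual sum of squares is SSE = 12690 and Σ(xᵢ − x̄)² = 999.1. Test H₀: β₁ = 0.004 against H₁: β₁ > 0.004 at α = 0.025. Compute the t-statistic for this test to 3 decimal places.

t = 0.968

MSE = SSE/(n − 2) = 12690/200 = 63.45.
SE(β̂₁) = √(MSE/Sₓₓ) = √(63.45/999.1) = 0.252006.
t = (0.248 − 0.004) / 0.252006 = 0.968.
df = n − 2 = 200.
One-sided p ≈ 0.1670, which is ≥ 0.025, so fail to reject H₀.
The data do not give significant evidence that the true slope on waist circumference exceeds 0.004 % per unit.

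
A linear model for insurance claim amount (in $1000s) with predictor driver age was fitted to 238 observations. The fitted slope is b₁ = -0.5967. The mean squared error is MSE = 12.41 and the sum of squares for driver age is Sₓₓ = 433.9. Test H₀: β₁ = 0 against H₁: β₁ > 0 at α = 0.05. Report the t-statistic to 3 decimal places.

SE(b₁) = √(MSE/Sₓₓ) = √(12.41/433.9) = 0.169118.
t = -0.5967 / 0.169118 = -3.528.
df = n − 2 = 236.
One-sided p ≈ 0.9997, which is ≥ 0.05, so fail to reject H₀.
The data do not give significant evidence that the true slope on driver age is positive.

t = -3.528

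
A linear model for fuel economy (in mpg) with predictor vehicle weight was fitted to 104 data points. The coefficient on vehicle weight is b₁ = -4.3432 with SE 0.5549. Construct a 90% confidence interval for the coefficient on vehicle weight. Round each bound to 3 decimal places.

df = n − 2 = 104 − 2 = 102.
t* = t_{0.05, 102} = 1.65993.
Margin = t* × SE = 1.65993 × 0.5549 = 0.92110.
CI: -4.3432 ± 0.92110 → (-5.264, -3.422).
With 90% confidence, each one-unit increase in vehicle weight is associated with a change of between -5.264 and -3.422 mpg in fuel economy.

(-5.264, -3.422)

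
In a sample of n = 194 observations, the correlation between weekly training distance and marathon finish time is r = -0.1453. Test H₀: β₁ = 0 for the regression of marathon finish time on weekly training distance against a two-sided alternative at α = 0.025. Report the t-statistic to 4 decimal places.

t = -2.0349

t = r·√(n − 2)/√(1 − r²) = -0.1453·√192/√0.978888 = -2.0349.
df = n − 2 = 192.
Two-sided p ≈ 0.0432, which is ≥ 0.025, so fail to reject H₀.
The data do not give significant evidence of a linear association between weekly training distance and marathon finish time.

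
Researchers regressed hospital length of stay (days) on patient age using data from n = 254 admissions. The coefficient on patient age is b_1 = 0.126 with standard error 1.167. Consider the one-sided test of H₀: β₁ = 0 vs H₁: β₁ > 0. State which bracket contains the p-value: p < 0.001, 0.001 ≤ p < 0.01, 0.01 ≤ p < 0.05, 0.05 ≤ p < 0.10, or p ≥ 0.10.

t = 0.126 / 1.167 = 0.108.
df = n − 2 = 254 − 2 = 252.
One-sided p = P(T_{252} > t) ≈ 0.4571.
So p ≥ 0.10.

p ≥ 0.10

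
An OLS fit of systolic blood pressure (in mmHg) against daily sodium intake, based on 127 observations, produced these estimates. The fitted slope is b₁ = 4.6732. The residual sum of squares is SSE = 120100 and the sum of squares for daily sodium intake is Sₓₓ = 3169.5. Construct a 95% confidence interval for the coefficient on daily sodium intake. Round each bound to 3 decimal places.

MSE = SSE/(n − 2) = 120100/125 = 960.8.
SE(b₁) = √(MSE/Sₓₓ) = √(960.8/3169.5) = 0.550581.
df = n − 2 = 125.
t* = t_{0.025, 125} = 1.979124.
Margin = t* × SE = 1.979124 × 0.550581 = 1.08967.
CI: 4.6732 ± 1.08967 → (3.584, 5.763).
With 95% confidence, each one-unit increase in daily sodium intake is associated with a change of between 3.584 and 5.763 mmHg in systolic blood pressure.

(3.584, 5.763)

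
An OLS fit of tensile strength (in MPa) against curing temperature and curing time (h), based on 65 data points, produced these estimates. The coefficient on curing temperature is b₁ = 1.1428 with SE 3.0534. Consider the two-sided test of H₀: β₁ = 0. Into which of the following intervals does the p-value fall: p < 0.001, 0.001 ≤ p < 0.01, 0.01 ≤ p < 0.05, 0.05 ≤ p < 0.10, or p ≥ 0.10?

p ≥ 0.10

t = 1.1428 / 3.0534 = 0.374.
df = n − k − 1 = 65 − 2 − 1 = 62.
Two-sided p = 2·P(T_{62} > |t|) ≈ 0.7095.
So p ≥ 0.10.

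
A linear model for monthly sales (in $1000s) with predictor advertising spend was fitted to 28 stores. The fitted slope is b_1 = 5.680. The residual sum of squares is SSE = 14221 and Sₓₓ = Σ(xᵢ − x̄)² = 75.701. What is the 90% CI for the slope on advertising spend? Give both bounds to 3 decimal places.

MSE = SSE/(n − 2) = 14221/26 = 546.962.
SE(b_1) = √(MSE/Sₓₓ) = √(546.962/75.701) = 2.68799.
df = n − 2 = 26.
t* = t_{0.05, 26} = 1.705618.
Margin = t* × SE = 1.705618 × 2.68799 = 4.58468.
CI: 5.680 ± 4.58468 → (1.095, 10.265).
With 90% confidence, each one-unit increase in advertising spend is associated with a change of between 1.095 and 10.265 $1000s in monthly sales.

(1.095, 10.265)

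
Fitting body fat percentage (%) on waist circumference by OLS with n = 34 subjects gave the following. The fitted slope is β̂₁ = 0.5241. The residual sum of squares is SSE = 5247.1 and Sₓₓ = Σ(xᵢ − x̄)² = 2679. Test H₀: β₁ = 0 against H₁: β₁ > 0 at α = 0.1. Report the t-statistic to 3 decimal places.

MSE = SSE/(n − 2) = 5247.1/32 = 163.972.
SE(β̂₁) = √(MSE/Sₓₓ) = √(163.972/2679) = 0.247399.
t = 0.5241 / 0.247399 = 2.118.
df = n − 2 = 32.
One-sided p ≈ 0.0210, which is < 0.1, so reject H₀.
There is evidence that the true slope on waist circumference is positive.

t = 2.118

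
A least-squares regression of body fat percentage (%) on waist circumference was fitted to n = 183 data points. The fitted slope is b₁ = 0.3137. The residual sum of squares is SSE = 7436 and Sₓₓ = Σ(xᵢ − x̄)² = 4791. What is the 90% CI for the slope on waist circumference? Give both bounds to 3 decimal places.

MSE = SSE/(n − 2) = 7436/181 = 41.0829.
SE(b₁) = √(MSE/Sₓₓ) = √(41.0829/4791) = 0.0926013.
df = n − 2 = 181.
t* = t_{0.05, 181} = 1.653316.
Margin = t* × SE = 1.653316 × 0.0926013 = 0.15310.
CI: 0.3137 ± 0.15310 → (0.161, 0.467).
With 90% confidence, each one-unit increase in waist circumference is associated with a change of between 0.161 and 0.467 % in body fat percentage.

(0.161, 0.467)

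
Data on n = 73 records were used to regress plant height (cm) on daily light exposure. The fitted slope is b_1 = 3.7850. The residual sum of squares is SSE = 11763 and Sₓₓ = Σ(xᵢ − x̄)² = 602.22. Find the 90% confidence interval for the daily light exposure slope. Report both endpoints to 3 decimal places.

(2.911, 4.659)

MSE = SSE/(n − 2) = 11763/71 = 165.676.
SE(b_1) = √(MSE/Sₓₓ) = √(165.676/602.22) = 0.524508.
df = n − 2 = 71.
t* = t_{0.05, 71} = 1.6666.
Margin = t* × SE = 1.6666 × 0.524508 = 0.87415.
CI: 3.7850 ± 0.87415 → (2.911, 4.659).
With 90% confidence, each one-unit increase in daily light exposure is associated with a change of between 2.911 and 4.659 cm in plant height.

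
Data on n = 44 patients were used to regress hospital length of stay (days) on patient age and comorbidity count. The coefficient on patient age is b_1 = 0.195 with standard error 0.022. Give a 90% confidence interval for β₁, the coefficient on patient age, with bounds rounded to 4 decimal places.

(0.1580, 0.2320)

df = n − k − 1 = 44 − 2 − 1 = 41.
t* = t_{0.05, 41} = 1.682878.
Margin = t* × SE = 1.682878 × 0.022 = 0.037023.
CI: 0.195 ± 0.037023 → (0.1580, 0.2320).
With 90% confidence, each one-unit increase in patient age is associated with a change of between 0.1580 and 0.2320 days in hospital length of stay, holding the other predictors fixed.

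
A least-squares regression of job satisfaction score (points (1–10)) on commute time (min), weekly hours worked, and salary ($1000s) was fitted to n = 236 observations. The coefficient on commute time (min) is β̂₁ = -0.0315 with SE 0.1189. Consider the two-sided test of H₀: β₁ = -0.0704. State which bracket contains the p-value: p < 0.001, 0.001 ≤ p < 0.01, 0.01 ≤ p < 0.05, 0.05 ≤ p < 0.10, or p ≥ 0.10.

p ≥ 0.10

t = (-0.0315 − (-0.0704)) / 0.1189 = 0.327.
df = n − k − 1 = 236 − 3 − 1 = 232.
Two-sided p = 2·P(T_{232} > |t|) ≈ 0.7438.
So p ≥ 0.10.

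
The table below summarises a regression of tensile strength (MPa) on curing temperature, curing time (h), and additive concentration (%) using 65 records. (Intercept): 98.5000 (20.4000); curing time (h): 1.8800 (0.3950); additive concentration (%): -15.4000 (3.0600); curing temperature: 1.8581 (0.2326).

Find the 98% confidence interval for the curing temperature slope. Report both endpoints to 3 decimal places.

(1.302, 2.414)

Read off: b = 1.8581, SE = 0.2326 for curing temperature.
df = n − k − 1 = 65 − 3 − 1 = 61.
t* = t_{0.01, 61} = 2.389047.
Margin = t* × SE = 2.389047 × 0.2326 = 0.55569.
CI: 1.8581 ± 0.55569 → (1.302, 2.414).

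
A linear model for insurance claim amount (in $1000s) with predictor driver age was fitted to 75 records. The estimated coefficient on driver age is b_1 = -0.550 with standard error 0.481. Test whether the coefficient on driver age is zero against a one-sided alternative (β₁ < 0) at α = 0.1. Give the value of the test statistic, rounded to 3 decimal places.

t = -1.143

H₀: β₁ = 0 vs H₁: β₁ < 0.
t = (b_1 − β₁⁰)/SE = -0.550 / 0.481 = -1.143.
df = n − 2 = 75 − 2 = 73.
One-sided p ≈ 0.1283, which is ≥ 0.1, so fail to reject H₀.
The data do not give significant evidence that the true slope on driver age is negative.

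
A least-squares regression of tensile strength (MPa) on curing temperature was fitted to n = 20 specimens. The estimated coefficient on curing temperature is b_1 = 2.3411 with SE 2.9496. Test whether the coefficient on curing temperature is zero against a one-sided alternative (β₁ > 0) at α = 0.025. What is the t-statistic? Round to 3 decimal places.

t = 0.794

H₀: β₁ = 0 vs H₁: β₁ > 0.
t = (b_1 − β₁⁰)/SE = 2.3411 / 2.9496 = 0.794.
df = n − 2 = 20 − 2 = 18.
One-sided p ≈ 0.2189, which is ≥ 0.025, so fail to reject H₀.
The data do not give significant evidence that the true slope on curing temperature is positive.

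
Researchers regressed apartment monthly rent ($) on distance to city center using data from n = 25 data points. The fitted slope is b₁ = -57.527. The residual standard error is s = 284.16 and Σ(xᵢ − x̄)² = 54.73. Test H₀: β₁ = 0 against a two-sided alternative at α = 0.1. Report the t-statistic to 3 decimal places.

SE(b₁) = s/√Sₓₓ = 284.16/√54.73 = 38.4105.
t = -57.527 / 38.4105 = -1.498.
df = n − 2 = 23.
Two-sided p ≈ 0.1478, which is ≥ 0.1, so fail to reject H₀.
The data do not give significant evidence of an association between distance to city center and apartment monthly rent.

t = -1.498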